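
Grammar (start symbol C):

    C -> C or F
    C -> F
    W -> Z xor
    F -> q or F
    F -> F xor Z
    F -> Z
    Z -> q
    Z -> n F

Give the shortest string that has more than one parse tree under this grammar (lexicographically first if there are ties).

q or q

length 1: no string has ≥2 trees
length 2: no string has ≥2 trees
length 3: q or q has 2 parse trees

Two derivations of q or q:
  C ⇒ C or F ⇒ F or F ⇒ Z or F ⇒ q or F ⇒ q or Z ⇒ q or q
  C ⇒ F ⇒ q or F ⇒ q or Z ⇒ q or q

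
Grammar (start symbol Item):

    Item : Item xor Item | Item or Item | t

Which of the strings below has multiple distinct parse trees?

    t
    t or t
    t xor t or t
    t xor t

t: 1 tree
t or t: 1 tree
t xor t or t: 2 trees
t xor t: 1 tree

t xor t or t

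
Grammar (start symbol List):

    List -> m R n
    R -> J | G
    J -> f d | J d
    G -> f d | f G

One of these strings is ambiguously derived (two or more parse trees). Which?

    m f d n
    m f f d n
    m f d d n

m f d n: 2 trees
m f f d n: 1 tree
m f d d n: 1 tree

m f d n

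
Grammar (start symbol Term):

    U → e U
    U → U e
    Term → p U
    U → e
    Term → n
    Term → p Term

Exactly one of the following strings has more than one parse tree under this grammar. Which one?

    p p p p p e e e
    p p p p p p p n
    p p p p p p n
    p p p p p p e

p p p p p e e e

p p p p p e e e: 4 trees
p p p p p p p n: 1 tree
p p p p p p n: 1 tree
p p p p p p e: 1 tree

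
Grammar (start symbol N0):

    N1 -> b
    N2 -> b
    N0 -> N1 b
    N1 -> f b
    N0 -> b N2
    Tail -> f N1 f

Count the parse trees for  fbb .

1

Parse trees for fbb:
  [N0 [N1 f b] b]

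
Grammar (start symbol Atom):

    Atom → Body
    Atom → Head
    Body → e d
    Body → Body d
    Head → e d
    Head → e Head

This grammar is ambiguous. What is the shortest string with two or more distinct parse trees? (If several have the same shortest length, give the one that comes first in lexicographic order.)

e d

length 2: e d has 2 parse trees

Two derivations of e d:
  Atom ⇒ Body ⇒ e d
  Atom ⇒ Head ⇒ e d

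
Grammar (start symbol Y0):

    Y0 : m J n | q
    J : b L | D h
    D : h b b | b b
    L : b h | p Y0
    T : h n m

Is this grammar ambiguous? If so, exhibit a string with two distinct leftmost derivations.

Ambiguous

Witness: m b b h n

Derivation 1: Y0 ⇒ m J n ⇒ m b L n ⇒ m b b h n
Derivation 2: Y0 ⇒ m J n ⇒ m D h n ⇒ m b b h n

Two distinct leftmost derivations for the same string.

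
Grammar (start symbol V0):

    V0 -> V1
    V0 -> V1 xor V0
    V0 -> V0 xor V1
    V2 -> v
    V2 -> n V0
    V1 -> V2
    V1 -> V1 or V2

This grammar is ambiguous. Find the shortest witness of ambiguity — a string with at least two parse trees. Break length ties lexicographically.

v xor v

length 1: no string has ≥2 trees
length 2: no string has ≥2 trees
length 3: v xor v has 2 parse trees

Two derivations of v xor v:
  V0 ⇒ V1 xor V0 ⇒ V2 xor V0 ⇒ v xor V0 ⇒ v xor V1 ⇒ v xor V2 ⇒ v xor v
  V0 ⇒ V0 xor V1 ⇒ V1 xor V1 ⇒ V2 xor V1 ⇒ v xor V1 ⇒ v xor V2 ⇒ v xor v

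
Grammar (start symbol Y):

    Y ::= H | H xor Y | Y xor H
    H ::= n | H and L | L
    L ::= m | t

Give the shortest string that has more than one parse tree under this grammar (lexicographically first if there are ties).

length 1: no string has ≥2 trees
length 3: m xor m has 2 parse trees

Two derivations of m xor m:
  Y ⇒ H xor Y ⇒ L xor Y ⇒ m xor Y ⇒ m xor H ⇒ m xor L ⇒ m xor m
  Y ⇒ Y xor H ⇒ H xor H ⇒ L xor H ⇒ m xor H ⇒ m xor L ⇒ m xor m

m xor m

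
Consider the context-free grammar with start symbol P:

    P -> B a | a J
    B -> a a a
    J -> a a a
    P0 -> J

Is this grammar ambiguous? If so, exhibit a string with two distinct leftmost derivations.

Ambiguous

Witness: a a a a

Derivation 1: P ⇒ B a ⇒ a a a a
Derivation 2: P ⇒ a J ⇒ a a a a

Two distinct leftmost derivations for the same string.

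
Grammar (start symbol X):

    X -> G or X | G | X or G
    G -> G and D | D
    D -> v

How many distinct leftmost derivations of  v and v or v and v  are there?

Parse trees for v and v or v and v:
  [X [G [G [D v]] and [D v]] or [X [G [G [D v]] and [D v]]]]
  [X [X [G [G [D v]] and [D v]]] or [G [G [D v]] and [D v]]]

2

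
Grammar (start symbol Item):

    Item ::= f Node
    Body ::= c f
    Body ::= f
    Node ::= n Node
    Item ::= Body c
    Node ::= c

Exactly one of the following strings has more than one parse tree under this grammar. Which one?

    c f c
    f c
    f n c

c f c: 1 tree
f c: 2 trees
f n c: 1 tree

f c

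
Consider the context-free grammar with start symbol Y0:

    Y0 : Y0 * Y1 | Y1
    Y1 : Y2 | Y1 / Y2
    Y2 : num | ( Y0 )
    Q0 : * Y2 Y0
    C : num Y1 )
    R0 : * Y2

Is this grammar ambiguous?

Unambiguous

(Q0, C, R0 are unreachable from Y0, so their rules don't affect L(Y0).) This is a standard precedence ladder (Y0 over Y1 over Y2), with each level left-recursive on its own operator ('*' at Y0, '/' at Y1). That structure is LR(1), hence unambiguous.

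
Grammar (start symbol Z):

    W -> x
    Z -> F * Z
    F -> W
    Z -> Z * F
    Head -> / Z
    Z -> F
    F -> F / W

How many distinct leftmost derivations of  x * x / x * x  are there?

Parse trees for x * x / x * x:
  [Z [F [W x]] * [Z [F [F [W x]] / [W x]] * [Z [F [W x]]]]]
  [Z [F [W x]] * [Z [Z [F [F [W x]] / [W x]]] * [F [W x]]]]
  [Z [Z [F [W x]] * [Z [F [F [W x]] / [W x]]]] * [F [W x]]]
  [Z [Z [Z [F [W x]]] * [F [F [W x]] / [W x]]] * [F [W x]]]

4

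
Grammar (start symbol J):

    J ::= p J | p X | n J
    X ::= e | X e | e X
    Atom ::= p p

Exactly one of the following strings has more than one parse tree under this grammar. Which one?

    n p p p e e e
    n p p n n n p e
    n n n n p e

n p p p e e e

n p p p e e e: 4 trees
n p p n n n p e: 1 tree
n n n n p e: 1 tree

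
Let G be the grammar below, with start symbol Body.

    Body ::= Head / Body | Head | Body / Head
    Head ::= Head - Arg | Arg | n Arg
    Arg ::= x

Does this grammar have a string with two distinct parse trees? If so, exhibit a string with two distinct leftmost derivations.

Ambiguous

Witness: x / x

Derivation 1: Body ⇒ Head / Body ⇒ Arg / Body ⇒ x / Body ⇒ x / Head ⇒ x / Arg ⇒ x / x
Derivation 2: Body ⇒ Body / Head ⇒ Head / Head ⇒ Arg / Head ⇒ x / Head ⇒ x / Arg ⇒ x / x

Two distinct leftmost derivations for the same string.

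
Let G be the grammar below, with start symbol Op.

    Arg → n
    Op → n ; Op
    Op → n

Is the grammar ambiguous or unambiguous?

(Arg is unreachable from Op, so its rules don't affect L(Op).) Right-recursive list with a separator: after each atom, whether the separator follows determines the rule. One parse per string.

Unambiguous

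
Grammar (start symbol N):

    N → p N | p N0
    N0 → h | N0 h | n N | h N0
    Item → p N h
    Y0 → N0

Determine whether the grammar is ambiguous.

Ambiguous

Witness: p h h

Derivation 1: N ⇒ p N0 ⇒ p N0 h ⇒ p h h
Derivation 2: N ⇒ p N0 ⇒ p h N0 ⇒ p h h

Two distinct leftmost derivations for the same string.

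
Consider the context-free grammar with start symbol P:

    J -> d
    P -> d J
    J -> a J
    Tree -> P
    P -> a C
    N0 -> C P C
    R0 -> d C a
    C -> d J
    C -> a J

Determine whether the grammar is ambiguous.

(Tree, R0, N0 are unreachable from P, so their rules don't affect L(P).) Each reachable nonterminal has at most one production per leading terminal, and all productions are right-linear; the derivation is determined token-by-token.

Unambiguous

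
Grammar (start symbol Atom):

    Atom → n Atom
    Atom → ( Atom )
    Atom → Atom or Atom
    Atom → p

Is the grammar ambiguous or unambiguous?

Ambiguous

Witness: n p or p

Derivation 1: Atom ⇒ n Atom ⇒ n Atom or Atom ⇒ n p or Atom ⇒ n p or p
Derivation 2: Atom ⇒ Atom or Atom ⇒ n Atom or Atom ⇒ n p or Atom ⇒ n p or p

Two distinct leftmost derivations for the same string.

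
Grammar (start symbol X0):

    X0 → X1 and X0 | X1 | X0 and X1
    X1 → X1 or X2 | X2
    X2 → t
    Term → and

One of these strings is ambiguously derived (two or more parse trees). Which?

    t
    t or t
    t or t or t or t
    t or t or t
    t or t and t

t: 1 tree
t or t: 1 tree
t or t or t or t: 1 tree
t or t or t: 1 tree
t or t and t: 2 trees

t or t and t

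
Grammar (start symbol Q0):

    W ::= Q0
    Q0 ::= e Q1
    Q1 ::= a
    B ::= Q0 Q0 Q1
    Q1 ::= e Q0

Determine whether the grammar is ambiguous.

Unambiguous

(W, B are unreachable from Q0, so their rules don't affect L(Q0).) Each reachable nonterminal has at most one production per leading terminal, and all productions are right-linear; the derivation is determined token-by-token.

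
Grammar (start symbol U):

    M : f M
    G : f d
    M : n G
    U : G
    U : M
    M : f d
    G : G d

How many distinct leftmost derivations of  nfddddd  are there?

1

Parse trees for nfddddd:
  [U [M n [G [G [G [G [G f d] d] d] d] d]]]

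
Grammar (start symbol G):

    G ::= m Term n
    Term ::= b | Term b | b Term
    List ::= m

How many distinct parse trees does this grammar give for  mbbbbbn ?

Parse trees for mbbbbbn (showing first 6 of 16):
  [G m [Term [Term [Term [Term [Term b] b] b] b] b] n]
  [G m [Term [Term [Term [Term b [Term b]] b] b] b] n]
  [G m [Term [Term [Term b [Term [Term b] b]] b] b] n]
  [G m [Term [Term [Term b [Term b [Term b]]] b] b] n]
  [G m [Term [Term b [Term [Term [Term b] b] b]] b] n]
  [G m [Term [Term b [Term [Term b [Term b]] b]] b] n]

16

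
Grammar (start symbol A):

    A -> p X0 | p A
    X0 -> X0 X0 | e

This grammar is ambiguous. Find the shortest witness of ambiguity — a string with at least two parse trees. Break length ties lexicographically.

p e e e

length 2: no string has ≥2 trees
length 3: no string has ≥2 trees
length 4: p e e e has 2 parse trees

Two derivations of p e e e:
  A ⇒ p X0 ⇒ p X0 X0 ⇒ p X0 X0 X0 ⇒ p e X0 X0 ⇒ p e e X0 ⇒ p e e e
  A ⇒ p X0 ⇒ p X0 X0 ⇒ p e X0 ⇒ p e X0 X0 ⇒ p e e X0 ⇒ p e e e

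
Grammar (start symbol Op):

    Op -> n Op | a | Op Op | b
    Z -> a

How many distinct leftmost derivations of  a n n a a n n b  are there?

14

Parse trees for a n n a a n n b (showing first 6 of 14):
  [Op [Op a] [Op n [Op n [Op [Op a] [Op [Op a] [Op n [Op n [Op b]]]]]]]]
  [Op [Op a] [Op n [Op n [Op [Op [Op a] [Op a]] [Op n [Op n [Op b]]]]]]]
  [Op [Op a] [Op n [Op [Op n [Op a]] [Op [Op a] [Op n [Op n [Op b]]]]]]]
  [Op [Op a] [Op n [Op [Op n [Op [Op a] [Op a]]] [Op n [Op n [Op b]]]]]]
  [Op [Op a] [Op n [Op [Op [Op n [Op a]] [Op a]] [Op n [Op n [Op b]]]]]]
  [Op [Op a] [Op [Op n [Op n [Op a]]] [Op [Op a] [Op n [Op n [Op b]]]]]]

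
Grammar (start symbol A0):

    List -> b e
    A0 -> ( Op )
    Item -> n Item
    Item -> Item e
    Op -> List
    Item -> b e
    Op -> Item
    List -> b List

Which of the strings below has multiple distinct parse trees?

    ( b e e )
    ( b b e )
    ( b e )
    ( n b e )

( b e )

( b e e ): 1 tree
( b b e ): 1 tree
( b e ): 2 trees
( n b e ): 1 tree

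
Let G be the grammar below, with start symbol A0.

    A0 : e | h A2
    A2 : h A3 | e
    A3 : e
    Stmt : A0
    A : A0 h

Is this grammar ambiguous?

Unambiguous

Only A0, A2, A3 are reachable from A0; ignoring the rest: Restricted to the reachable nonterminals, every rule has the form A → t or A → t B, and no two rules for the same A share a first terminal. The grammar encodes a DFA — one run per string.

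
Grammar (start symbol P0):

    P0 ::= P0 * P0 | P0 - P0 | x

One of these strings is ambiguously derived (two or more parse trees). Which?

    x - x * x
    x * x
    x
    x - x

x - x * x: 2 trees
x * x: 1 tree
x: 1 tree
x - x: 1 tree

x - x * x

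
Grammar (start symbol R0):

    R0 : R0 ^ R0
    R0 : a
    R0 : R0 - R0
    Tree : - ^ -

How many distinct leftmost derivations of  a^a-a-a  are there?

Parse trees for a^a-a-a:
  [R0 [R0 a] ^ [R0 [R0 a] - [R0 [R0 a] - [R0 a]]]]
  [R0 [R0 a] ^ [R0 [R0 [R0 a] - [R0 a]] - [R0 a]]]
  [R0 [R0 [R0 a] ^ [R0 a]] - [R0 [R0 a] - [R0 a]]]
  [R0 [R0 [R0 a] ^ [R0 [R0 a] - [R0 a]]] - [R0 a]]
  [R0 [R0 [R0 [R0 a] ^ [R0 a]] - [R0 a]] - [R0 a]]

5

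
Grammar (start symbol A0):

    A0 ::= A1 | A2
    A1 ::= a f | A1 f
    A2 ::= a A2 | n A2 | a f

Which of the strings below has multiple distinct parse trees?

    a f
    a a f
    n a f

a f

a f: 2 trees
a a f: 1 tree
n a f: 1 tree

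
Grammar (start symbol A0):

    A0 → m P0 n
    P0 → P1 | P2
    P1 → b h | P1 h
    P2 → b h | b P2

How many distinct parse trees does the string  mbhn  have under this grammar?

2

Parse trees for mbhn:
  [A0 m [P0 [P1 b h]] n]
  [A0 m [P0 [P2 b h]] n]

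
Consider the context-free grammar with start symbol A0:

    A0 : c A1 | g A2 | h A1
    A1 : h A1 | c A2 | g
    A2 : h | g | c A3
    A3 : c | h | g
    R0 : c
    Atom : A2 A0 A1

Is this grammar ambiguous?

(R0, Atom are unreachable from A0, so their rules don't affect L(A0).) Each reachable nonterminal has at most one production per leading terminal, and all productions are right-linear; the derivation is determined token-by-token.

Unambiguous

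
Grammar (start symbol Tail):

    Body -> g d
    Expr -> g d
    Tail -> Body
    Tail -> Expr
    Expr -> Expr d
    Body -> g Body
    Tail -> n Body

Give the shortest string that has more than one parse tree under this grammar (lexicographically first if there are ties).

g d

length 2: g d has 2 parse trees

Two derivations of g d:
  Tail ⇒ Body ⇒ g d
  Tail ⇒ Expr ⇒ g d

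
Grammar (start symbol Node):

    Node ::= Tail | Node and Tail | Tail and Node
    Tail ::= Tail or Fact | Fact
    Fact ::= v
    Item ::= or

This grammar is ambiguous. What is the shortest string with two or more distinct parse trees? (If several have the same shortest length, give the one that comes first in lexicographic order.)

v and v

length 1: no string has ≥2 trees
length 3: v and v has 2 parse trees

Two derivations of v and v:
  Node ⇒ Node and Tail ⇒ Tail and Tail ⇒ Fact and Tail ⇒ v and Tail ⇒ v and Fact ⇒ v and v
  Node ⇒ Tail and Node ⇒ Fact and Node ⇒ v and Node ⇒ v and Tail ⇒ v and Fact ⇒ v and v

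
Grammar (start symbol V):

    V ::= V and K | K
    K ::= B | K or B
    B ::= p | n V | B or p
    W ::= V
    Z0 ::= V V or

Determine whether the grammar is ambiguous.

Witness: p or p

Derivation 1: V ⇒ K ⇒ B ⇒ B or p ⇒ p or p
Derivation 2: V ⇒ K ⇒ K or B ⇒ B or B ⇒ p or B ⇒ p or p

Two distinct leftmost derivations for the same string.

Ambiguous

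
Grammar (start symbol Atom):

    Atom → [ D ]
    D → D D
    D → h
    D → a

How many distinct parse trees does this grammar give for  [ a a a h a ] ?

Parse trees for [ a a a h a ] (showing first 6 of 14):
  [Atom [ [D [D a] [D [D a] [D [D a] [D [D h] [D a]]]]] ]]
  [Atom [ [D [D a] [D [D a] [D [D [D a] [D h]] [D a]]]] ]]
  [Atom [ [D [D a] [D [D [D a] [D a]] [D [D h] [D a]]]] ]]
  [Atom [ [D [D a] [D [D [D a] [D [D a] [D h]]] [D a]]] ]]
  [Atom [ [D [D a] [D [D [D [D a] [D a]] [D h]] [D a]]] ]]
  [Atom [ [D [D [D a] [D a]] [D [D a] [D [D h] [D a]]]] ]]

14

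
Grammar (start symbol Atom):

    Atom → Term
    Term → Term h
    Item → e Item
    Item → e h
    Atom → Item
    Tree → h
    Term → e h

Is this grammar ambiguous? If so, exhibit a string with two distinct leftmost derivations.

Ambiguous

Witness: e h

Derivation 1: Atom ⇒ Term ⇒ e h
Derivation 2: Atom ⇒ Item ⇒ e h

Two distinct leftmost derivations for the same string.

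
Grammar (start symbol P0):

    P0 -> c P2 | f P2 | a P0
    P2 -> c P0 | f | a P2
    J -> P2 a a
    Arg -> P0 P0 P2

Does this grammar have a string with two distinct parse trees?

Unambiguous

Only P0, P2 are reachable from P0; ignoring the rest: Restricted to the reachable nonterminals, every rule has the form A → t or A → t B, and no two rules for the same A share a first terminal. The grammar encodes a DFA — one run per string.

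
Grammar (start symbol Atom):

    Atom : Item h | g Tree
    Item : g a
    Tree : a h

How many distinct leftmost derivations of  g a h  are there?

Parse trees for g a h:
  [Atom [Item g a] h]
  [Atom g [Tree a h]]

2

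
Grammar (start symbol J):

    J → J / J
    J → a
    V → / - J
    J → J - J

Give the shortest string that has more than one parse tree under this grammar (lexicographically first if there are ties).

a - a - a

length 1: no string has ≥2 trees
length 3: no string has ≥2 trees
length 5: a - a - a has 2 parse trees

Two derivations of a - a - a:
  J ⇒ J - J ⇒ a - J ⇒ a - J - J ⇒ a - a - J ⇒ a - a - a
  J ⇒ J - J ⇒ J - J - J ⇒ a - J - J ⇒ a - a - J ⇒ a - a - a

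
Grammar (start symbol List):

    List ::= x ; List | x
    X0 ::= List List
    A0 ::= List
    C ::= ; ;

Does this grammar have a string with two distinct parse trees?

Only List is reachable from List; ignoring the rest: The reachable grammar is A → atom sep A | atom. Each atom is followed by either the separator (recurse) or end-of-string (stop) — no choice point.

Unambiguous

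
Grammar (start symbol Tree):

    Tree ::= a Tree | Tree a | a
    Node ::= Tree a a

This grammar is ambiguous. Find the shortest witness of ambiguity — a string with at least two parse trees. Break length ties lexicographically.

a a

length 1: no string has ≥2 trees
length 2: a a has 2 parse trees

Two derivations of a a:
  Tree ⇒ a Tree ⇒ a a
  Tree ⇒ Tree a ⇒ a a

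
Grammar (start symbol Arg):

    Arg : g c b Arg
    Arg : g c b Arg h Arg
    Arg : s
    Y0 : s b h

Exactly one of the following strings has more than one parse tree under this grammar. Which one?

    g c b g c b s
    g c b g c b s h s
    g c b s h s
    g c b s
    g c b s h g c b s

g c b g c b s h s

g c b g c b s: 1 tree
g c b g c b s h s: 2 trees
g c b s h s: 1 tree
g c b s: 1 tree
g c b s h g c b s: 1 tree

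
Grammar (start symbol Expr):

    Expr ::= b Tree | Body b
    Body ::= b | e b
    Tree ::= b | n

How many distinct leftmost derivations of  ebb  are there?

Parse trees for ebb:
  [Expr [Body e b] b]

1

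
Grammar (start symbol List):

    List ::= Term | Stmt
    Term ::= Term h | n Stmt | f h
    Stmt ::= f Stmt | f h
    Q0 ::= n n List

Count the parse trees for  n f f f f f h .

1

Parse trees for n f f f f f h:
  [List [Term n [Stmt f [Stmt f [Stmt f [Stmt f [Stmt f h]]]]]]]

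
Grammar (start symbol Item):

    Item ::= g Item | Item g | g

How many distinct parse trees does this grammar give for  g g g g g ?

Parse trees for g g g g g (showing first 6 of 16):
  [Item g [Item g [Item g [Item g [Item g]]]]]
  [Item g [Item g [Item g [Item [Item g] g]]]]
  [Item g [Item g [Item [Item g [Item g]] g]]]
  [Item g [Item g [Item [Item [Item g] g] g]]]
  [Item g [Item [Item g [Item g [Item g]]] g]]
  [Item g [Item [Item g [Item [Item g] g]] g]]

16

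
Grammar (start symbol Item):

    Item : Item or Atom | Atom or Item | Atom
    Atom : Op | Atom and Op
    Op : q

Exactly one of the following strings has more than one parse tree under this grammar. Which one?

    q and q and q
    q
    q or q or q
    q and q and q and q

q or q or q

q and q and q: 1 tree
q: 1 tree
q or q or q: 4 trees
q and q and q and q: 1 tree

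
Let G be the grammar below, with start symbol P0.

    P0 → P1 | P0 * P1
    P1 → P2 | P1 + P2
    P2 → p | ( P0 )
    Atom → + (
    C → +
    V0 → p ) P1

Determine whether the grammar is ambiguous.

(Atom, C, V0 are unreachable from P0, so their rules don't affect L(P0).) The grammar is stratified — P0 handles '*' (left-recursive), P1 handles '+', P2 atoms. Each operator has a fixed associativity and precedence level, so every string has one parse.

Unambiguous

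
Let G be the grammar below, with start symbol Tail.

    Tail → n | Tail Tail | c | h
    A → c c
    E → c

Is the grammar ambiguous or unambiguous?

Ambiguous

Witness: c c c

Derivation 1: Tail ⇒ Tail Tail ⇒ Tail Tail Tail ⇒ c Tail Tail ⇒ c c Tail ⇒ c c c
Derivation 2: Tail ⇒ Tail Tail ⇒ c Tail ⇒ c Tail Tail ⇒ c c Tail ⇒ c c c

Two distinct leftmost derivations for the same string.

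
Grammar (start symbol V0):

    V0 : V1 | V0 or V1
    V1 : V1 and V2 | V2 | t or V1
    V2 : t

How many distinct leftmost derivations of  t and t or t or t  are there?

2

Parse trees for t and t or t or t:
  [V0 [V0 [V1 [V1 [V2 t]] and [V2 t]]] or [V1 t or [V1 [V2 t]]]]
  [V0 [V0 [V0 [V1 [V1 [V2 t]] and [V2 t]]] or [V1 [V2 t]]] or [V1 [V2 t]]]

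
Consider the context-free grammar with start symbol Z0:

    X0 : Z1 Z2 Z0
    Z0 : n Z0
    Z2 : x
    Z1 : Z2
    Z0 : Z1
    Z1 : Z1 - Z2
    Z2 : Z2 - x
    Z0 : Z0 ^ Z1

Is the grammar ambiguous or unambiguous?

Witness: x - x

Derivation 1: Z0 ⇒ Z1 ⇒ Z2 ⇒ Z2 - x ⇒ x - x
Derivation 2: Z0 ⇒ Z1 ⇒ Z1 - Z2 ⇒ Z2 - Z2 ⇒ x - Z2 ⇒ x - x

Two distinct leftmost derivations for the same string.

Ambiguous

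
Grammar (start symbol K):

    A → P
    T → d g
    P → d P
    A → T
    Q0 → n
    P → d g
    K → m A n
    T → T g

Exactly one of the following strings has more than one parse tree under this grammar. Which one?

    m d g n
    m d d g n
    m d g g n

m d g n: 2 trees
m d d g n: 1 tree
m d g g n: 1 tree

m d g n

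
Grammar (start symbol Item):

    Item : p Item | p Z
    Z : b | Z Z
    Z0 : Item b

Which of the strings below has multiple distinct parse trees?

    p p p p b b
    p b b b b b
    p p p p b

p b b b b b

p p p p b b: 1 tree
p b b b b b: 14 trees
p p p p b: 1 tree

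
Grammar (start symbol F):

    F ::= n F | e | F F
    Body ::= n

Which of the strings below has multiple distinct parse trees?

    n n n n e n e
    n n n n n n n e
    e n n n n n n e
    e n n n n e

n n n n e n e

n n n n e n e: 5 trees
n n n n n n n e: 1 tree
e n n n n n n e: 1 tree
e n n n n e: 1 tree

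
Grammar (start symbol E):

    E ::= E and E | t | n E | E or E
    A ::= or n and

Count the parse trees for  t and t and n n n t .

2

Parse trees for t and t and n n n t:
  [E [E t] and [E [E t] and [E n [E n [E n [E t]]]]]]
  [E [E [E t] and [E t]] and [E n [E n [E n [E t]]]]]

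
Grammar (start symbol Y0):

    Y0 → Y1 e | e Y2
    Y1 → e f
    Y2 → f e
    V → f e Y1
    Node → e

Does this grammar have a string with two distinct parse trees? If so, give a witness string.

Ambiguous

Witness: e f e

Derivation 1: Y0 ⇒ Y1 e ⇒ e f e
Derivation 2: Y0 ⇒ e Y2 ⇒ e f e

Two distinct leftmost derivations for the same string.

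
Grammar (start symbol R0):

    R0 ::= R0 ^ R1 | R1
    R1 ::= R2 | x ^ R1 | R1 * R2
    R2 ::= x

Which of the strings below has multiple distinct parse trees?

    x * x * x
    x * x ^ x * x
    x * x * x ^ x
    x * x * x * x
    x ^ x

x ^ x

x * x * x: 1 tree
x * x ^ x * x: 1 tree
x * x * x ^ x: 1 tree
x * x * x * x: 1 tree
x ^ x: 2 trees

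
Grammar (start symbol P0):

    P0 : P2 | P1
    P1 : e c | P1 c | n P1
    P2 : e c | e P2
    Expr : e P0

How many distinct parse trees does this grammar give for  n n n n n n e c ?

Parse trees for n n n n n n e c:
  [P0 [P1 n [P1 n [P1 n [P1 n [P1 n [P1 n [P1 e c]]]]]]]]

1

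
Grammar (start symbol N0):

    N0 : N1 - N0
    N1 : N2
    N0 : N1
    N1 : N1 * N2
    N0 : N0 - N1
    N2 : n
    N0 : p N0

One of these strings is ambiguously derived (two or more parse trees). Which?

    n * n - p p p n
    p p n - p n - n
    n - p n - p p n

p p n - p n - n

n * n - p p p n: 1 tree
p p n - p n - n: 6 trees
n - p n - p p n: 1 tree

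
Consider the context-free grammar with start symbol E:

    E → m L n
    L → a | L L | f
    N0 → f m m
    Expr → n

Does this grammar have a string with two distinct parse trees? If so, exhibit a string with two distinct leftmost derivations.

Ambiguous

Witness: m a a a n

Derivation 1: E ⇒ m L n ⇒ m L L n ⇒ m a L n ⇒ m a L L n ⇒ m a a L n ⇒ m a a a n
Derivation 2: E ⇒ m L n ⇒ m L L n ⇒ m L L L n ⇒ m a L L n ⇒ m a a L n ⇒ m a a a n

Two distinct leftmost derivations for the same string.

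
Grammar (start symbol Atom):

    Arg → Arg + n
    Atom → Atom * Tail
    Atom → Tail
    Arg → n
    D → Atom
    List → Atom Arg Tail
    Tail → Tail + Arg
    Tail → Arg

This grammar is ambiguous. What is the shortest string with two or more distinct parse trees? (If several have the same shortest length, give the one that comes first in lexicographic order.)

n + n

length 1: no string has ≥2 trees
length 3: n + n has 2 parse trees

Two derivations of n + n:
  Atom ⇒ Tail ⇒ Tail + Arg ⇒ Arg + Arg ⇒ n + Arg ⇒ n + n
  Atom ⇒ Tail ⇒ Arg ⇒ Arg + n ⇒ n + n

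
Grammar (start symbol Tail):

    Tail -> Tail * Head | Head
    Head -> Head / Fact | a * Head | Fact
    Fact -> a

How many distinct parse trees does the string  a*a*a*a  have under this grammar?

8

Parse trees for a*a*a*a:
  [Tail [Tail [Head [Fact a]]] * [Head a * [Head a * [Head [Fact a]]]]]
  [Tail [Tail [Tail [Head [Fact a]]] * [Head [Fact a]]] * [Head a * [Head [Fact a]]]]
  [Tail [Tail [Head a * [Head [Fact a]]]] * [Head a * [Head [Fact a]]]]
  [Tail [Tail [Tail [Head [Fact a]]] * [Head a * [Head [Fact a]]]] * [Head [Fact a]]]
  [Tail [Tail [Tail [Tail [Head [Fact a]]] * [Head [Fact a]]] * [Head [Fact a]]] * [Head [Fact a]]]
  [Tail [Tail [Tail [Head a * [Head [Fact a]]]] * [Head [Fact a]]] * [Head [Fact a]]]
  [Tail [Tail [Head a * [Head a * [Head [Fact a]]]]] * [Head [Fact a]]]
  [Tail [Head a * [Head a * [Head a * [Head [Fact a]]]]]]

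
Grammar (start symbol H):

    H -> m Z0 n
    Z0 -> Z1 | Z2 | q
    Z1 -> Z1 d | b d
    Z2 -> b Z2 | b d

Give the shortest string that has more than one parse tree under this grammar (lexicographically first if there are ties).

length 3: no string has ≥2 trees
length 4: m b d n has 2 parse trees

Two derivations of m b d n:
  H ⇒ m Z0 n ⇒ m Z1 n ⇒ m b d n
  H ⇒ m Z0 n ⇒ m Z2 n ⇒ m b d n

m b d n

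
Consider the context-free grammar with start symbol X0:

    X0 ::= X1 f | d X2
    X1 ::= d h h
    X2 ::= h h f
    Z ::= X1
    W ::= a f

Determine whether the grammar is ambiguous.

Ambiguous

Witness: d h h f

Derivation 1: X0 ⇒ X1 f ⇒ d h h f
Derivation 2: X0 ⇒ d X2 ⇒ d h h f

Two distinct leftmost derivations for the same string.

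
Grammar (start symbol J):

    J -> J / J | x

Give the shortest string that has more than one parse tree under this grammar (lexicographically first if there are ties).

length 1: no string has ≥2 trees
length 3: no string has ≥2 trees
length 5: x / x / x has 2 parse trees

Two derivations of x / x / x:
  J ⇒ J / J ⇒ J / J / J ⇒ x / J / J ⇒ x / x / J ⇒ x / x / x
  J ⇒ J / J ⇒ x / J ⇒ x / J / J ⇒ x / x / J ⇒ x / x / x

x / x / x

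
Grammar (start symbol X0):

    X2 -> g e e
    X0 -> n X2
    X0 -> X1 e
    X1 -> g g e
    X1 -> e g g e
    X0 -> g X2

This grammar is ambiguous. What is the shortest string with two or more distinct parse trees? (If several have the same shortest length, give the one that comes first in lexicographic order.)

length 4: g g e e has 2 parse trees

Two derivations of g g e e:
  X0 ⇒ X1 e ⇒ g g e e
  X0 ⇒ g X2 ⇒ g g e e

g g e e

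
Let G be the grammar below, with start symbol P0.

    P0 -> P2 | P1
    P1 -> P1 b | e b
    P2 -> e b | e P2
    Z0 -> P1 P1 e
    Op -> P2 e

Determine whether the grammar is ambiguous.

Ambiguous

Witness: e b

Derivation 1: P0 ⇒ P2 ⇒ e b
Derivation 2: P0 ⇒ P1 ⇒ e b

Two distinct leftmost derivations for the same string.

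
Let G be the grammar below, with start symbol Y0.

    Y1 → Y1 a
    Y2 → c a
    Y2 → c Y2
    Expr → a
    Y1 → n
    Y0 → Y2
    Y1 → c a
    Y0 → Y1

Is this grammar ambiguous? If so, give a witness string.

Ambiguous

Witness: c a

Derivation 1: Y0 ⇒ Y2 ⇒ c a
Derivation 2: Y0 ⇒ Y1 ⇒ c a

Two distinct leftmost derivations for the same string.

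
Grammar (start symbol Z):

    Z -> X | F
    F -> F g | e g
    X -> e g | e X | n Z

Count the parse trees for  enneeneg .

Parse trees for enneeneg:
  [Z [X e [X n [Z [X n [Z [X e [X e [X n [Z [X e g]]]]]]]]]]]
  [Z [X e [X n [Z [X n [Z [X e [X e [X n [Z [F e g]]]]]]]]]]]

2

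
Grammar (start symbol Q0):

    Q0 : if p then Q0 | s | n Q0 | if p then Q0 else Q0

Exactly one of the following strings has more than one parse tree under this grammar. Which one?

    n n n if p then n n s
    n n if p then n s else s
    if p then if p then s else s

n n n if p then n n s: 1 tree
n n if p then n s else s: 1 tree
if p then if p then s else s: 2 trees

if p then if p then s else s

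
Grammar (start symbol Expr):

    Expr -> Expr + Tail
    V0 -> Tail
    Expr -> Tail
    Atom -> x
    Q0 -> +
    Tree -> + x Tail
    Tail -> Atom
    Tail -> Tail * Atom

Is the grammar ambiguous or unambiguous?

(V0, Tree, Q0 are unreachable from Expr, so their rules don't affect L(Expr).) The grammar is stratified — Expr handles '+' (left-recursive), Tail handles '*', Atom atoms. Each operator has a fixed associativity and precedence level, so every string has one parse.

Unambiguous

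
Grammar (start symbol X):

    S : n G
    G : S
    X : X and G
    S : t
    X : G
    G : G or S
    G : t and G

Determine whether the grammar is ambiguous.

Ambiguous

Witness: t and t

Derivation 1: X ⇒ X and G ⇒ G and G ⇒ S and G ⇒ t and G ⇒ t and S ⇒ t and t
Derivation 2: X ⇒ G ⇒ t and G ⇒ t and S ⇒ t and t

Two distinct leftmost derivations for the same string.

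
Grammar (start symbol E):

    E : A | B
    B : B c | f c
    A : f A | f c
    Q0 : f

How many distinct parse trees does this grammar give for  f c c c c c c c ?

Parse trees for f c c c c c c c:
  [E [B [B [B [B [B [B [B f c] c] c] c] c] c] c]]

1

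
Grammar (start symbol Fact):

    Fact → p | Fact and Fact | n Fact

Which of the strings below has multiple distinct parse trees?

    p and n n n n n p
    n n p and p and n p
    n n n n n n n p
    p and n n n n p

p and n n n n n p: 1 tree
n n p and p and n p: 9 trees
n n n n n n n p: 1 tree
p and n n n n p: 1 tree

n n p and p and n p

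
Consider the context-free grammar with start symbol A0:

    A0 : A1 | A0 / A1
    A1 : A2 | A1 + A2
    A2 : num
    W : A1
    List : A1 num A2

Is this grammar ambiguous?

(W, List are unreachable from A0, so their rules don't affect L(A0).) A0 → A0 / A1 | A1  ;  A1 → A1 + A2 | A2  — a left-associative chain with A2 at the bottom. Each string factors uniquely by precedence.

Unambiguous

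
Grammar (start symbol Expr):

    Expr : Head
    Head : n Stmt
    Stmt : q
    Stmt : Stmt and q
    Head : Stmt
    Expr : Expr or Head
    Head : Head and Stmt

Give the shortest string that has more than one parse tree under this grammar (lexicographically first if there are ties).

length 1: no string has ≥2 trees
length 2: no string has ≥2 trees
length 3: q and q has 2 parse trees

Two derivations of q and q:
  Expr ⇒ Head ⇒ Stmt ⇒ Stmt and q ⇒ q and q
  Expr ⇒ Head ⇒ Head and Stmt ⇒ Stmt and Stmt ⇒ q and Stmt ⇒ q and q

q and q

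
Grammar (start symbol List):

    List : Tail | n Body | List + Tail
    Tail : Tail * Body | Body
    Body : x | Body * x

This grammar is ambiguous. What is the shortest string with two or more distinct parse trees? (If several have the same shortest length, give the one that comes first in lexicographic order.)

length 1: no string has ≥2 trees
length 2: no string has ≥2 trees
length 3: x * x has 2 parse trees

Two derivations of x * x:
  List ⇒ Tail ⇒ Tail * Body ⇒ Body * Body ⇒ x * Body ⇒ x * x
  List ⇒ Tail ⇒ Body ⇒ Body * x ⇒ x * x

x * x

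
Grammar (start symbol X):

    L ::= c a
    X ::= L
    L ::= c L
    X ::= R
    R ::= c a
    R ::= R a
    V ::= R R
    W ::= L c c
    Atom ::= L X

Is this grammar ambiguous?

Witness: c a

Derivation 1: X ⇒ L ⇒ c a
Derivation 2: X ⇒ R ⇒ c a

Two distinct leftmost derivations for the same string.

Ambiguous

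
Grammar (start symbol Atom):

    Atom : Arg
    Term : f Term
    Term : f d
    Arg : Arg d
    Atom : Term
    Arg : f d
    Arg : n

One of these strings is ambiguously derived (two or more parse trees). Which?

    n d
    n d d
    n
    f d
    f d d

n d: 1 tree
n d d: 1 tree
n: 1 tree
f d: 2 trees
f d d: 1 tree

f d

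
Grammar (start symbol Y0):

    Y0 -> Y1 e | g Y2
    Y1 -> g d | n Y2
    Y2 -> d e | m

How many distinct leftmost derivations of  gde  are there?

2

Parse trees for gde:
  [Y0 [Y1 g d] e]
  [Y0 g [Y2 d e]]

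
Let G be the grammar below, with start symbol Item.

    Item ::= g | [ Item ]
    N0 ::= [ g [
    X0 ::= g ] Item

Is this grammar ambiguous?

Unambiguous

Only Item is reachable from Item; ignoring the rest: Each string is a nest of matched brackets around a single atom. An opening bracket forces the recursive rule; an atom forces the base rule.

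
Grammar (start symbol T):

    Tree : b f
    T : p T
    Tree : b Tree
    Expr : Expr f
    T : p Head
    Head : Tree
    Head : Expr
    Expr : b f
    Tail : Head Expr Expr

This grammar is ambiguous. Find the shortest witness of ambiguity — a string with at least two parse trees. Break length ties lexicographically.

p b f

length 3: p b f has 2 parse trees

Two derivations of p b f:
  T ⇒ p Head ⇒ p Tree ⇒ p b f
  T ⇒ p Head ⇒ p Expr ⇒ p b f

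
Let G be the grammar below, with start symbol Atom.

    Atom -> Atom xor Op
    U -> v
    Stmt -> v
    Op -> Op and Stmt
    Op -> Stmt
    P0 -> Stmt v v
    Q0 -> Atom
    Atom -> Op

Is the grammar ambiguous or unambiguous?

Unambiguous

Only Atom, Op, Stmt are reachable from Atom; ignoring the rest: Atom → Atom xor Op | Op  ;  Op → Op and Stmt | Stmt  — a left-associative chain with Stmt at the bottom. Each string factors uniquely by precedence.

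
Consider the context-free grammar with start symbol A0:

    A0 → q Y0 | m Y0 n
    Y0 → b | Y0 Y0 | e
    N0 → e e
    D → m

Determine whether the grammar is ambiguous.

Witness: q b b b

Derivation 1: A0 ⇒ q Y0 ⇒ q Y0 Y0 ⇒ q b Y0 ⇒ q b Y0 Y0 ⇒ q b b Y0 ⇒ q b b b
Derivation 2: A0 ⇒ q Y0 ⇒ q Y0 Y0 ⇒ q Y0 Y0 Y0 ⇒ q b Y0 Y0 ⇒ q b b Y0 ⇒ q b b b

Two distinct leftmost derivations for the same string.

Ambiguous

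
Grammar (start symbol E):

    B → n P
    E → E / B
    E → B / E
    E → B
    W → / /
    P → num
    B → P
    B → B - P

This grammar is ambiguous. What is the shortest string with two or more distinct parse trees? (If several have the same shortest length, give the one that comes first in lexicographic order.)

num / num

length 1: no string has ≥2 trees
length 2: no string has ≥2 trees
length 3: num / num has 2 parse trees

Two derivations of num / num:
  E ⇒ E / B ⇒ B / B ⇒ P / B ⇒ num / B ⇒ num / P ⇒ num / num
  E ⇒ B / E ⇒ P / E ⇒ num / E ⇒ num / B ⇒ num / P ⇒ num / num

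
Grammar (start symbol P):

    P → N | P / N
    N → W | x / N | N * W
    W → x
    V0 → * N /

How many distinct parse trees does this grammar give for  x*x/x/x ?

2

Parse trees for x*x/x/x:
  [P [P [N [N [W x]] * [W x]]] / [N x / [N [W x]]]]
  [P [P [P [N [N [W x]] * [W x]]] / [N [W x]]] / [N [W x]]]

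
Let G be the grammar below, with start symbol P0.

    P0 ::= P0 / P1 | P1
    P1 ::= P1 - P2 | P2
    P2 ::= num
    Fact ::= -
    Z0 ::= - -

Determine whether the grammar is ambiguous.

Unambiguous

(Fact, Z0 are unreachable from P0, so their rules don't affect L(P0).) This is a standard precedence ladder (P0 over P1 over P2), with each level left-recursive on its own operator ('/' at P0, '-' at P1). That structure is LR(1), hence unambiguous.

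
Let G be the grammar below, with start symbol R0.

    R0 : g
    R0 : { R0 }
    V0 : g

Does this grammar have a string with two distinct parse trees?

Unambiguous

Only R0 is reachable from R0; ignoring the rest: Each string is a nest of matched brackets around a single atom. An opening bracket forces the recursive rule; an atom forces the base rule.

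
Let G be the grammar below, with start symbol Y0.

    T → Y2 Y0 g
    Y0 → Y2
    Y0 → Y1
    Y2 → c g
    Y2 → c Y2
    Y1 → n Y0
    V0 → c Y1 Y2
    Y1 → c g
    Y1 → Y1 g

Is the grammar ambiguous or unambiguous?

Witness: c g

Derivation 1: Y0 ⇒ Y2 ⇒ c g
Derivation 2: Y0 ⇒ Y1 ⇒ c g

Two distinct leftmost derivations for the same string.

Ambiguous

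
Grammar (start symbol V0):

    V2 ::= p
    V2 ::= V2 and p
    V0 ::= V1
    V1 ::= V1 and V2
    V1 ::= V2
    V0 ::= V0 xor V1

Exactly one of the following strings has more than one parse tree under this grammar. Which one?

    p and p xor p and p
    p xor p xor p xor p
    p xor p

p and p xor p and p: 4 trees
p xor p xor p xor p: 1 tree
p xor p: 1 tree

p and p xor p and p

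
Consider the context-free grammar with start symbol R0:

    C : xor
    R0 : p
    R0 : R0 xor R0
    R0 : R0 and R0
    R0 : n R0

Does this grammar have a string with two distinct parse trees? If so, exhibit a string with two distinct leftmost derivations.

Witness: n p and p

Derivation 1: R0 ⇒ R0 and R0 ⇒ n R0 and R0 ⇒ n p and R0 ⇒ n p and p
Derivation 2: R0 ⇒ n R0 ⇒ n R0 and R0 ⇒ n p and R0 ⇒ n p and p

Two distinct leftmost derivations for the same string.

Ambiguous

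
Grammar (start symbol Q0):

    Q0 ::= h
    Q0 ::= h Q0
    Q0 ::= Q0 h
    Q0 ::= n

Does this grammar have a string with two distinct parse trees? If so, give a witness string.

Ambiguous

Witness: h h

Derivation 1: Q0 ⇒ h Q0 ⇒ h h
Derivation 2: Q0 ⇒ Q0 h ⇒ h h

Two distinct leftmost derivations for the same string.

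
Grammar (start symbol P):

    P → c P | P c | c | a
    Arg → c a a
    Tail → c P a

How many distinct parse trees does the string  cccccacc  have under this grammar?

Parse trees for cccccacc (showing first 6 of 21):
  [P c [P c [P c [P c [P c [P [P [P a] c] c]]]]]]
  [P c [P c [P c [P c [P [P c [P [P a] c]] c]]]]]
  [P c [P c [P c [P c [P [P [P c [P a]] c] c]]]]]
  [P c [P c [P c [P [P c [P c [P [P a] c]]] c]]]]
  [P c [P c [P c [P [P c [P [P c [P a]] c]] c]]]]
  [P c [P c [P c [P [P [P c [P c [P a]]] c] c]]]]

21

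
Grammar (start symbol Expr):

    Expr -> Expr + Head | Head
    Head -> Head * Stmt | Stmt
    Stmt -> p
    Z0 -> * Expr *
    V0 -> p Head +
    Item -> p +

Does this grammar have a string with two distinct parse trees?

Unambiguous

Only Expr, Head, Stmt are reachable from Expr; ignoring the rest: This is a standard precedence ladder (Expr over Head over Stmt), with each level left-recursive on its own operator ('+' at Expr, '*' at Head). That structure is LR(1), hence unambiguous.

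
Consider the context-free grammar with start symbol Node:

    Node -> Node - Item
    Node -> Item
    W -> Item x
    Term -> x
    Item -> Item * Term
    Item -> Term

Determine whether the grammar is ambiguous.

Unambiguous

(W is unreachable from Node, so its rules don't affect L(Node).) This is a standard precedence ladder (Node over Item over Term), with each level left-recursive on its own operator ('-' at Node, '*' at Item). That structure is LR(1), hence unambiguous.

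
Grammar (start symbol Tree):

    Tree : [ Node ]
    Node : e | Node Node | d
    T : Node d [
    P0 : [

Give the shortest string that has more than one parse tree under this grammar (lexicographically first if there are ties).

length 3: no string has ≥2 trees
length 4: no string has ≥2 trees
length 5: [ d d d ] has 2 parse trees

Two derivations of [ d d d ]:
  Tree ⇒ [ Node ] ⇒ [ Node Node ] ⇒ [ Node Node Node ] ⇒ [ d Node Node ] ⇒ [ d d Node ] ⇒ [ d d d ]
  Tree ⇒ [ Node ] ⇒ [ Node Node ] ⇒ [ d Node ] ⇒ [ d Node Node ] ⇒ [ d d Node ] ⇒ [ d d d ]

[ d d d ]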